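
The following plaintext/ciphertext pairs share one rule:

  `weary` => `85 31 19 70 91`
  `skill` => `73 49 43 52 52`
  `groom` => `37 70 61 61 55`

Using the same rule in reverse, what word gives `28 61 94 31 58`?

dozen

The formula is n = 3×(alphabet index, a=1) + 16.
Decoding 28 61 94 31 58: 28→(28−16)÷3=4=d, 61→(61−16)÷3=15=o, 94→(94−16)÷3=26=z, 31→(31−16)÷3=5=e, 58→(58−16)÷3=14=n.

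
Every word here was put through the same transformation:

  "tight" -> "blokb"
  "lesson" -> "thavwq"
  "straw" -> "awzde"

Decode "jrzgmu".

Shifts by position in tight: pos 0: t→b (+8), pos 1: i→l (+3), pos 2: g→o (+8), pos 3: h→k (+3) — repeating every 2. A repeating key of period 2 is used — shifts +8, +3 over and over.
Reversing it on jrzgmu: j−8=b, r−3=o, z−8=r, g−3=d, m−8=e, u−3=r.

border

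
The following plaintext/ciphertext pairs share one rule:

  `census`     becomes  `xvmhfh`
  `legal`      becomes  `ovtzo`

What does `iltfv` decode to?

Each pair mirrors across the alphabet (c↔x, e↔v, n↔m): positions sum to 25. This is the alphabet-reversal cipher (Atbash): a becomes z, b becomes y, etc.
Reversing it on iltfv: i↔r, l↔o, t↔g, f↔u, v↔e.

rogue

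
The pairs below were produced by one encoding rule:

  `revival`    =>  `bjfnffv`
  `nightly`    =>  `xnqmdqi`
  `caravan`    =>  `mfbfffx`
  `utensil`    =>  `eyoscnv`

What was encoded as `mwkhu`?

Shifts by position in revival: pos 0: r→b (+10), pos 1: e→j (+5), pos 2: v→f (+10), pos 3: i→n (+5) — repeating every 2. A repeating key of period 2 is used — shifts +10, +5 over and over.
Reversing it on mwkhu: m−10=c, w−5=r, k−10=a, h−5=c, u−10=k.

crack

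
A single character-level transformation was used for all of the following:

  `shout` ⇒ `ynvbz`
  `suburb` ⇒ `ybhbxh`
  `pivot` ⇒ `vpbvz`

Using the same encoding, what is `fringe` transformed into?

The shift depends on letter class: consonant s→y is +6, but vowel o→v is +7. The rule splits by letter class: vowels +7, consonants +6.
For fringe: f(cons)+6=l, r(cons)+6=x, i(vowel)+7=p, n(cons)+6=t, g(cons)+6=m, e(vowel)+7=l.

lxptml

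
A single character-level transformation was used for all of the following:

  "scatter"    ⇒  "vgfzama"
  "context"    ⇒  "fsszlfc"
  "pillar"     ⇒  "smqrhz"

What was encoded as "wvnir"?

trick

In scatter: s→v is +3, c→g is +4, a→f is +5, t→z is +6 — the shift increases by 1 each position. Each letter shifts forward by (position + 3), i.e. 3, 4, 5, … — the shift grows by one for each successive letter.
Undoing it on wvnir: w−3=t, v−4=r, n−5=i, i−6=c, r−7=k.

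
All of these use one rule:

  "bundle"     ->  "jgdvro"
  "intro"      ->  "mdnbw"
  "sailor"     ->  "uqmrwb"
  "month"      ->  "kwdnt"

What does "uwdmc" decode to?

sonic

Each letter's alphabet position (a=0..z=25) is mapped through 19·x+16 mod 26 — an affine cipher.
Undoing it on uwdmc: u(20)→11·(20−16)≡18=s; w(22)→11·(22−16)≡14=o; d(3)→11·(3−16)≡13=n; m(12)→11·(12−16)≡8=i; c(2)→11·(2−16)≡2=c (all mod 26).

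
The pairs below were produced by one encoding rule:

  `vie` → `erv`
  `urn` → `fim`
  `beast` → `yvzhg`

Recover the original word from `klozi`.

polar

This is the alphabet-reversal cipher (Atbash): a becomes z, b becomes y, etc.
Reversing it on klozi: k↔p, l↔o, o↔l, z↔a, i↔r.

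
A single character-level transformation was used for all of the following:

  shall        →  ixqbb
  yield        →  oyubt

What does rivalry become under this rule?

Each letter is shifted forward by 16 in the alphabet (a Caesar shift of +16).
On rivalry: r+16=h, i+16=y, v+16=l, a+16=q, l+16=b, r+16=h, y+16=o.

hylqbho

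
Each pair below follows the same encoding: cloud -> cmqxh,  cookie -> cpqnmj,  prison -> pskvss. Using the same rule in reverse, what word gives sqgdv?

spear

In cloud: c→c is +0, l→m is +1, o→q is +2, u→x is +3 — the shift increases by 1 each position. The shift increases by 1 at each position, starting from +0: 0, 1, 2, ….
Undoing it on sqgdv: s−0=s, q−1=p, g−2=e, d−3=a, v−4=r.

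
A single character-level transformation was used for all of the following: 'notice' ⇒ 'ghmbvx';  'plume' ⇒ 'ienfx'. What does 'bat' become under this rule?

utm

Compare letters: n→g is +19, o→h is +19, t→m is +19 — a constant shift. It's a constant shift of +19 (ROT19).
For bat: b+19=u, a+19=t, t+19=m.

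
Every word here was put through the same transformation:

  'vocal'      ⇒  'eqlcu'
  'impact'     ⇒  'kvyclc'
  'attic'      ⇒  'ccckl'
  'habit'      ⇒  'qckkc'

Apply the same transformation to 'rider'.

The shift depends on letter class: consonant v→e is +9, but vowel o→q is +2. Vowels shift forward by 2 and consonants shift forward by 9.
For rider: r(cons)+9=a, i(vowel)+2=k, d(cons)+9=m, e(vowel)+2=g, r(cons)+9=a.

akmga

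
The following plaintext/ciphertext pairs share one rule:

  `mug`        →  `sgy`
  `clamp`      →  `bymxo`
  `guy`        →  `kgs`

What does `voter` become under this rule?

The output letters match the input read backwards, each shifted +12: mug reversed is gum. Read the word backwards and shift each letter +12.
On voter: reverse → retov; then shift: r+12=d, e+12=q, t+12=f, o+12=a, v+12=h.

dqfah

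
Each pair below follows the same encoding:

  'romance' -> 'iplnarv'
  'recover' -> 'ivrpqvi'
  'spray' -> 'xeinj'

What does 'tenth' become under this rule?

Each letter's alphabet position (a=0..z=25) is mapped through 15·x+13 mod 26 — an affine cipher.
For tenth: t(19)→15·19+13≡12=m; e(4)→15·4+13≡21=v; n(13)→15·13+13≡0=a; t(19)→15·19+13≡12=m; h(7)→15·7+13≡14=o (all mod 26).

mvamo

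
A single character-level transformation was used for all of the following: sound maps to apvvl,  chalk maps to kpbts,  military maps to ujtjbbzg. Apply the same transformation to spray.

The shift depends on letter class: consonant s→a is +8, but vowel o→p is +1. Vowels shift forward by 1 and consonants shift forward by 8.
Applying it to spray: s(cons)+8=a, p(cons)+8=x, r(cons)+8=z, a(vowel)+1=b, y(cons)+8=g.

axzbg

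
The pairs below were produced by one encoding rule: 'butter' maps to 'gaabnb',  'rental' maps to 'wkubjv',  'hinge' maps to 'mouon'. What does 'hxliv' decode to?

cream

In butter: b→g is +5, u→a is +6, t→a is +7, t→b is +8 — the shift increases by 1 each position. The shift increases by 1 at each position, starting from +5: 5, 6, 7, ….
Reversing it on hxliv: h−5=c, x−6=r, l−7=e, i−8=a, v−9=m.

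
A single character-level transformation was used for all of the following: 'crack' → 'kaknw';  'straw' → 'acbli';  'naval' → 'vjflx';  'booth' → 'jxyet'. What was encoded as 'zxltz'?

Letter i (0-indexed) is shifted by i+8, so successive shifts are 8, 9, 10, ….
Reversing it on zxltz: z−8=r, x−9=o, l−10=b, t−11=i, z−12=n.

robin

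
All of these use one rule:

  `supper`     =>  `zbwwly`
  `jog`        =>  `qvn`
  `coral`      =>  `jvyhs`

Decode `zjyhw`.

scrap

Compare letters: s→z is +7, u→b is +7, p→w is +7 — a constant shift. This is a Caesar cipher with shift 7.
Reversing it on zjyhw: z−7=s, j−7=c, y−7=r, h−7=a, w−7=p.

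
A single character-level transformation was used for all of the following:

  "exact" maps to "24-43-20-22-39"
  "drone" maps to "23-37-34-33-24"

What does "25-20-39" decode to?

e is letter #5 and maps to 24: an offset of 19. The number is (letter's place in the alphabet, a=1) + 19.
Decoding 25-20-39: 25→(25−19)÷1=6=f, 20→(20−19)÷1=1=a, 39→(39−19)÷1=20=t.

fat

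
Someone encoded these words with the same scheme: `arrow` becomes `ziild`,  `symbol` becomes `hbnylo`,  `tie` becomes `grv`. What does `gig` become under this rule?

trt

Each pair mirrors across the alphabet (a↔z, r↔i, r↔i): positions sum to 25. Each letter is replaced by its mirror in the alphabet: a↔z, b↔y, c↔x, and so on (the Atbash cipher).
For gig: g↔t, i↔r, g↔t.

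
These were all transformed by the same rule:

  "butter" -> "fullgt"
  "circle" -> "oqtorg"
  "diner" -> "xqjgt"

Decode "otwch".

crash

b(1)→f(5) and u(20)→u(20) fit y≡9x+22 (mod 26); the inverse of 9 mod 26 is 3. This is an affine cipher: with a=0,…,z=25, each position x becomes (9x+22) mod 26.
Decoding otwch: o(14)→3·(14−22)≡2=c; t(19)→3·(19−22)≡17=r; w(22)→3·(22−22)≡0=a; c(2)→3·(2−22)≡18=s; h(7)→3·(7−22)≡7=h (all mod 26).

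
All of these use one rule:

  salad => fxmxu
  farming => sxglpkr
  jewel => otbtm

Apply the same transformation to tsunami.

Each letter's alphabet position (a=0..z=25) is mapped through 25·x+23 mod 26 — an affine cipher.
Applying it to tsunami: t(19)→25·19+23≡4=e; s(18)→25·18+23≡5=f; u(20)→25·20+23≡3=d; n(13)→25·13+23≡10=k; a(0)→25·0+23≡23=x; m(12)→25·12+23≡11=l; i(8)→25·8+23≡15=p (all mod 26).

efdkxlp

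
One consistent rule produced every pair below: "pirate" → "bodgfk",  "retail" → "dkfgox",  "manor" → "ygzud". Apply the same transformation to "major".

The shift depends on letter class: consonant p→b is +12, but vowel i→o is +6. Two shifts are in play — +6 for a/e/i/o/u, +12 for every other letter.
On major: m(cons)+12=y, a(vowel)+6=g, j(cons)+12=v, o(vowel)+6=u, r(cons)+12=d.

ygvud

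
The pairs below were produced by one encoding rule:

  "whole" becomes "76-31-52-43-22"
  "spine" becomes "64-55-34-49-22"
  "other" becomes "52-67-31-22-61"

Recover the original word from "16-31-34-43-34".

w(#23)→76 and h(#8)→31: differences scale by 3, so n = 3·pos + 7. Each letter becomes 3×(its alphabet position, a=1..z=26) + 7.
Undoing it on 16-31-34-43-34: 16→(16−7)÷3=3=c, 31→(31−7)÷3=8=h, 34→(34−7)÷3=9=i, 43→(43−7)÷3=12=l, 34→(34−7)÷3=9=i.

chili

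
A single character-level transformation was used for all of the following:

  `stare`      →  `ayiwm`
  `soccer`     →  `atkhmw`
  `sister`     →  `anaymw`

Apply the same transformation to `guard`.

oziwl

Shifts by position in stare: pos 0: s→a (+8), pos 1: t→y (+5), pos 2: a→i (+8), pos 3: r→w (+5) — repeating every 2. The shifts repeat in a cycle of length 2: positions 0,1,… shift by +8, +5, then the pattern repeats.
For guard: g+8=o, u+5=z, a+8=i, r+5=w, d+8=l.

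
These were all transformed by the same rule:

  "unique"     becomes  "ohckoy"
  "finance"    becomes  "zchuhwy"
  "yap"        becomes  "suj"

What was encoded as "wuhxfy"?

candle

Compare letters: u→o is +20, n→h is +20, i→c is +20 — a constant shift. Each letter is shifted forward by 20 in the alphabet (a Caesar shift of +20).
Undoing it on wuhxfy: w−20=c, u−20=a, h−20=n, x−20=d, f−20=l, y−20=e.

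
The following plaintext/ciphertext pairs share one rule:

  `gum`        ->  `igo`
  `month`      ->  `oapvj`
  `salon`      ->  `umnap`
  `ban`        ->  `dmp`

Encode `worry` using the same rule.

yatta

The shift depends on letter class: consonant g→i is +2, but vowel u→g is +12. Two shifts are in play — +12 for a/e/i/o/u, +2 for every other letter.
Applying it to worry: w(cons)+2=y, o(vowel)+12=a, r(cons)+2=t, r(cons)+2=t, y(cons)+2=a.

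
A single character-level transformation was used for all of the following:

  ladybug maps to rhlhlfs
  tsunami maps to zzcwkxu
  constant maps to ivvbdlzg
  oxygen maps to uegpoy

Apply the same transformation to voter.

bvbnb

The shift increases by 1 at each position, starting from +6: 6, 7, 8, ….
Applying it to voter: v+6=b, o+7=v, t+8=b, e+9=n, r+10=b.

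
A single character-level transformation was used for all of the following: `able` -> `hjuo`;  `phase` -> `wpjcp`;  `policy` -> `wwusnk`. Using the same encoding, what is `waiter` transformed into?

In able: a→h is +7, b→j is +8, l→u is +9, e→o is +10 — the shift increases by 1 each position. Each letter shifts forward by (position + 7), i.e. 7, 8, 9, … — the shift grows by one for each successive letter.
On waiter: w+7=d, a+8=i, i+9=r, t+10=d, e+11=p, r+12=d.

dirdpd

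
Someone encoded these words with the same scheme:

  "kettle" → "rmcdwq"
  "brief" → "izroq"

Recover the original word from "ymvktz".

In kettle: k→r is +7, e→m is +8, t→c is +9, t→d is +10 — the shift increases by 1 each position. Letter i (0-indexed) is shifted by i+7, so successive shifts are 7, 8, 9, ….
Reversing it on ymvktz: y−7=r, m−8=e, v−9=m, k−10=a, t−11=i, z−12=n.

remain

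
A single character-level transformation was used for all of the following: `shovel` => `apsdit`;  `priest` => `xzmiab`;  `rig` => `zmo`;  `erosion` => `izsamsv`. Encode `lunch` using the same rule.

Vowels shift forward by 4 and consonants shift forward by 8.
For lunch: l(cons)+8=t, u(vowel)+4=y, n(cons)+8=v, c(cons)+8=k, h(cons)+8=p.

tyvkp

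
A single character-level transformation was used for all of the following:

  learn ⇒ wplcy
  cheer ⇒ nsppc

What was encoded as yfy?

nun

Compare letters: l→w is +11, e→p is +11, a→l is +11 — a constant shift. This is a Caesar cipher with shift 11.
Decoding yfy: y−11=n, f−11=u, y−11=n.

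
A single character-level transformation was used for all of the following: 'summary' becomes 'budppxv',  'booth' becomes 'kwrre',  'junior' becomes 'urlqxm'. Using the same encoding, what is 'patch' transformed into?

kfwds

Read the word backwards and shift each letter +3.
On patch: reverse → hctap; then shift: h+3=k, c+3=f, t+3=w, a+3=d, p+3=s.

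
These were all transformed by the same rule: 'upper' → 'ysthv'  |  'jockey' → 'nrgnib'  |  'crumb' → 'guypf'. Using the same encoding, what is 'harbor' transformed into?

Shifts by position in upper: pos 0: u→y (+4), pos 1: p→s (+3), pos 2: p→t (+4), pos 3: e→h (+3) — repeating every 2. A repeating key of period 2 is used — shifts +4, +3 over and over.
Applying it to harbor: h+4=l, a+3=d, r+4=v, b+3=e, o+4=s, r+3=u.

ldvesu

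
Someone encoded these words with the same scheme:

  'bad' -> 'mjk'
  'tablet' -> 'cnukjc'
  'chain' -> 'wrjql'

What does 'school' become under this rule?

uxxqlb

The output letters match the input read backwards, each shifted +9: bad reversed is dab. Two steps: reverse the string, then apply a Caesar shift of +9.
For school: reverse → loohcs; then shift: l+9=u, o+9=x, o+9=x, h+9=q, c+9=l, s+9=b.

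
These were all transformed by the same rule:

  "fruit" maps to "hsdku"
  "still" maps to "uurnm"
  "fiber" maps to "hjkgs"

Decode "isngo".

Shifts by position in fruit: pos 0: f→h (+2), pos 1: r→s (+1), pos 2: u→d (+9), pos 3: i→k (+2), pos 4: t→u (+1) — repeating every 3. It's a Vigenère-style cipher with numeric key [2,1,9]: position i shifts by key[i mod 3].
Undoing it on isngo: i−2=g, s−1=r, n−9=e, g−2=e, o−1=n.

green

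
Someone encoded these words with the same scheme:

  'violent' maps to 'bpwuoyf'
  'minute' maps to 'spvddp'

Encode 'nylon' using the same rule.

tftxx

In violent: v→b is +6, i→p is +7, o→w is +8, l→u is +9 — the shift increases by 1 each position. The shift increases by 1 at each position, starting from +6: 6, 7, 8, ….
Applying it to nylon: n+6=t, y+7=f, l+8=t, o+9=x, n+10=x.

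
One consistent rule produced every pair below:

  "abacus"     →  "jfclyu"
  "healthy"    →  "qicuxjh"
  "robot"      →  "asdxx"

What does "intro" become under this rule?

Shifts by position in abacus: pos 0: a→j (+9), pos 1: b→f (+4), pos 2: a→c (+2), pos 3: c→l (+9), pos 4: u→y (+4), pos 5: s→u (+2) — repeating every 3. A repeating key of period 3 is used — shifts +9, +4, +2 over and over.
For intro: i+9=r, n+4=r, t+2=v, r+9=a, o+4=s.

rrvas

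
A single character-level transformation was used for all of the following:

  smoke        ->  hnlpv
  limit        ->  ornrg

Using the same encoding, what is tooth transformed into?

gllgs

Each pair mirrors across the alphabet (s↔h, m↔n, o↔l): positions sum to 25. This is the alphabet-reversal cipher (Atbash): a becomes z, b becomes y, etc.
On tooth: t↔g, o↔l, o↔l, t↔g, h↔s.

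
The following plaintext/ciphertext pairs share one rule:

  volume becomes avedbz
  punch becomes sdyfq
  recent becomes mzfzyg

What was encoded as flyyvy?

v(21)→a(0) and o(14)→v(21) fit y≡23x+11 (mod 26); the inverse of 23 mod 26 is 17. Each letter's alphabet position (a=0..z=25) is mapped through 23·x+11 mod 26 — an affine cipher.
Undoing it on flyyvy: f(5)→17·(5−11)≡2=c; l(11)→17·(11−11)≡0=a; y(24)→17·(24−11)≡13=n; y(24)→17·(24−11)≡13=n; v(21)→17·(21−11)≡14=o; y(24)→17·(24−11)≡13=n (all mod 26).

cannon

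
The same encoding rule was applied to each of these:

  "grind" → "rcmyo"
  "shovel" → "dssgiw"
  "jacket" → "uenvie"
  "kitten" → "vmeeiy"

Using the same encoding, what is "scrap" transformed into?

dncea

The shift depends on letter class: consonant g→r is +11, but vowel i→m is +4. Two shifts are in play — +4 for a/e/i/o/u, +11 for every other letter.
On scrap: s(cons)+11=d, c(cons)+11=n, r(cons)+11=c, a(vowel)+4=e, p(cons)+11=a.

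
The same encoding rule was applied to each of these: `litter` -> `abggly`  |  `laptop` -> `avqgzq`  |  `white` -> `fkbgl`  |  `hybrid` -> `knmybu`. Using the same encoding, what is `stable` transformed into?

l(11)→a(0) and i(8)→b(1) fit y≡17x+21 (mod 26); the inverse of 17 mod 26 is 23. Each letter's alphabet position (a=0..z=25) is mapped through 17·x+21 mod 26 — an affine cipher.
Applying it to stable: s(18)→17·18+21≡15=p; t(19)→17·19+21≡6=g; a(0)→17·0+21≡21=v; b(1)→17·1+21≡12=m; l(11)→17·11+21≡0=a; e(4)→17·4+21≡11=l (all mod 26).

pgvmal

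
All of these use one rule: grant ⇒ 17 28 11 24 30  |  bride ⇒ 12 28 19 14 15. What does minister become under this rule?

g is letter #7 and maps to 17: an offset of 10. The number is (letter's place in the alphabet, a=1) + 10.
On minister: m=13→23, i=9→19, n=14→24, i=9→19, s=19→29, t=20→30, e=5→15, r=18→28.

23 19 24 19 29 30 15 28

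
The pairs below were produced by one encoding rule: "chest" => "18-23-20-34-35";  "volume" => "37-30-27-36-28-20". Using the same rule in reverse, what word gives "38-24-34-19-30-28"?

wisdom

Letters become their 1-based position plus 15 (so a→16, b→17, …).
Undoing it on 38-24-34-19-30-28: 38→(38−15)÷1=23=w, 24→(24−15)÷1=9=i, 34→(34−15)÷1=19=s, 19→(19−15)÷1=4=d, 30→(30−15)÷1=15=o, 28→(28−15)÷1=13=m.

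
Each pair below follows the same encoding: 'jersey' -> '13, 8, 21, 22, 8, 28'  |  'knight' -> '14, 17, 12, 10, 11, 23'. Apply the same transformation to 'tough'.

23, 18, 24, 10, 11

j is letter #10 and maps to 13: an offset of 3. Letters become their 1-based position plus 3 (so a→4, b→5, …).
For tough: t=20→23, o=15→18, u=21→24, g=7→10, h=8→11.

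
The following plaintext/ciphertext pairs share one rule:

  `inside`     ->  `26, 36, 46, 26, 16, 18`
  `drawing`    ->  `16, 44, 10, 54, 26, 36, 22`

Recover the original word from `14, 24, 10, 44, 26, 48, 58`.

charity

Each letter becomes 2×(its alphabet position, a=1..z=26) + 8.
Undoing it on 14, 24, 10, 44, 26, 48, 58: 14→(14−8)÷2=3=c, 24→(24−8)÷2=8=h, 10→(10−8)÷2=1=a, 44→(44−8)÷2=18=r, 26→(26−8)÷2=9=i, 48→(48−8)÷2=20=t, 58→(58−8)÷2=25=y.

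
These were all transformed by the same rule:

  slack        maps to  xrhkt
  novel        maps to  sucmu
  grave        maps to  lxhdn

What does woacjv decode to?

ritual

In slack: s→x is +5, l→r is +6, a→h is +7, c→k is +8 — the shift increases by 1 each position. Each letter shifts forward by (position + 5), i.e. 5, 6, 7, … — the shift grows by one for each successive letter.
Undoing it on woacjv: w−5=r, o−6=i, a−7=t, c−8=u, j−9=a, v−10=l.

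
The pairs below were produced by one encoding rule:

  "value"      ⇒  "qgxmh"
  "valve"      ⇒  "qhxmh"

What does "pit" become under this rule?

Read the word backwards and shift each letter +12.
For pit: reverse → tip; then shift: t+12=f, i+12=u, p+12=b.

fub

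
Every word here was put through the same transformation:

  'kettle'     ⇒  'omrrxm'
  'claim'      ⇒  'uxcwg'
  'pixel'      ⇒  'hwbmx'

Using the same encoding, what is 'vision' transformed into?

jwiwyp

k(10)→o(14) and e(4)→m(12) fit y≡9x+2 (mod 26); the inverse of 9 mod 26 is 3. Each letter's alphabet position (a=0..z=25) is mapped through 9·x+2 mod 26 — an affine cipher.
On vision: v(21)→9·21+2≡9=j; i(8)→9·8+2≡22=w; s(18)→9·18+2≡8=i; i(8)→9·8+2≡22=w; o(14)→9·14+2≡24=y; n(13)→9·13+2≡15=p (all mod 26).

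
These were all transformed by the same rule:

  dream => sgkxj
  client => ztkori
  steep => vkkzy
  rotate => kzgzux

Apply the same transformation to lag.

The output letters match the input read backwards, each shifted +6: dream reversed is maerd. Two steps: reverse the string, then apply a Caesar shift of +6.
On lag: reverse → gal; then shift: g+6=m, a+6=g, l+6=r.

mgr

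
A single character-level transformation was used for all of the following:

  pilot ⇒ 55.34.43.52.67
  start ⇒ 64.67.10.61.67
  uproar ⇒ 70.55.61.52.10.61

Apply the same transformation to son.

p(#16)→55 and i(#9)→34: differences scale by 3, so n = 3·pos + 7. The formula is n = 3×(alphabet index, a=1) + 7.
Applying it to son: s=19→64, o=15→52, n=14→49.

64.52.49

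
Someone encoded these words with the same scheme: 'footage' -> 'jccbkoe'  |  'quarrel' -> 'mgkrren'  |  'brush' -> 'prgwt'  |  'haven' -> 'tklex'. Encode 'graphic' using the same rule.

f(5)→j(9) and o(14)→c(2) fit y≡5x+10 (mod 26); the inverse of 5 mod 26 is 21. This is an affine cipher: with a=0,…,z=25, each position x becomes (5x+10) mod 26.
Applying it to graphic: g(6)→5·6+10≡14=o; r(17)→5·17+10≡17=r; a(0)→5·0+10≡10=k; p(15)→5·15+10≡7=h; h(7)→5·7+10≡19=t; i(8)→5·8+10≡24=y; c(2)→5·2+10≡20=u (all mod 26).

orkhtyu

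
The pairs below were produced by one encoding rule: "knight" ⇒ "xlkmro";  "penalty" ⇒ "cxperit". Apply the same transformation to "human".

reqyl

The output letters match the input read backwards, each shifted +4: knight reversed is thgink. The word is reversed, then every letter is shifted forward by 4.
For human: reverse → namuh; then shift: n+4=r, a+4=e, m+4=q, u+4=y, h+4=l.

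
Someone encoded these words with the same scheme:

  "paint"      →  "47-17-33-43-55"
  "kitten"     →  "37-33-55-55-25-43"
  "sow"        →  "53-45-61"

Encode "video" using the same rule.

59-33-23-25-45

p(#16)→47 and a(#1)→17: differences scale by 2, so n = 2·pos + 15. Each letter becomes 2×(its alphabet position, a=1..z=26) + 15.
On video: v=22→59, i=9→33, d=4→23, e=5→25, o=15→45.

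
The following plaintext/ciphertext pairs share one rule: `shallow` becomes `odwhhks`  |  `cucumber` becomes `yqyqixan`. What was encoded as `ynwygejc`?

cracking

Compare letters: s→o is +22, h→d is +22, a→w is +22 — a constant shift. It's a constant shift of +22 (ROT22).
Decoding ynwygejc: y−22=c, n−22=r, w−22=a, y−22=c, g−22=k, e−22=i, j−22=n, c−22=g.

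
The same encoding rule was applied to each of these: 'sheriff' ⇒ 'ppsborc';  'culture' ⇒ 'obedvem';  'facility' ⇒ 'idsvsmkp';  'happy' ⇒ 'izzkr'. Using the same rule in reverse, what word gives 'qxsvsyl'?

boiling

The output letters match the input read backwards, each shifted +10: sheriff reversed is ffirehs. Two steps: reverse the string, then apply a Caesar shift of +10.
Decoding qxsvsyl: shift back: q−10=g, x−10=n, s−10=i, v−10=l, s−10=i, y−10=o, l−10=b → gniliob; then reverse → boiling.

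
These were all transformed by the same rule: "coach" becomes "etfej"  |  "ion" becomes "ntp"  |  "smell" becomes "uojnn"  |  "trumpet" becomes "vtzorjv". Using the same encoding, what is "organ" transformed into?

ttifp

The shift depends on letter class: consonant c→e is +2, but vowel o→t is +5. Vowels shift forward by 5 and consonants shift forward by 2.
For organ: o(vowel)+5=t, r(cons)+2=t, g(cons)+2=i, a(vowel)+5=f, n(cons)+2=p.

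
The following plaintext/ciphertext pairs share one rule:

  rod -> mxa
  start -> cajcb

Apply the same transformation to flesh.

The output letters match the input read backwards, each shifted +9: rod reversed is dor. Read the word backwards and shift each letter +9.
Applying it to flesh: reverse → hself; then shift: h+9=q, s+9=b, e+9=n, l+9=u, f+9=o.

qbnuo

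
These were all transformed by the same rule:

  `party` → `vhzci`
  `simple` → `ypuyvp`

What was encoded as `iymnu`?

creek

In party: p→v is +6, a→h is +7, r→z is +8, t→c is +9 — the shift increases by 1 each position. Letter i (0-indexed) is shifted by i+6, so successive shifts are 6, 7, 8, ….
Undoing it on iymnu: i−6=c, y−7=r, m−8=e, n−9=e, u−10=k.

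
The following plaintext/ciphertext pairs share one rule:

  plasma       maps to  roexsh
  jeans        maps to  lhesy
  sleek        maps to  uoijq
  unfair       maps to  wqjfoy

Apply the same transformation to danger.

fdrlky

In plasma: p→r is +2, l→o is +3, a→e is +4, s→x is +5 — the shift increases by 1 each position. Letter i (0-indexed) is shifted by i+2, so successive shifts are 2, 3, 4, ….
On danger: d+2=f, a+3=d, n+4=r, g+5=l, e+6=k, r+7=y.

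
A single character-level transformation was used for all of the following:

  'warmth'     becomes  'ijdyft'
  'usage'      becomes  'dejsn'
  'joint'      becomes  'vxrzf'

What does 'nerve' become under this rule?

zndhn

The shift depends on letter class: consonant w→i is +12, but vowel a→j is +9. Vowels shift forward by 9 and consonants shift forward by 12.
For nerve: n(cons)+12=z, e(vowel)+9=n, r(cons)+12=d, v(cons)+12=h, e(vowel)+9=n.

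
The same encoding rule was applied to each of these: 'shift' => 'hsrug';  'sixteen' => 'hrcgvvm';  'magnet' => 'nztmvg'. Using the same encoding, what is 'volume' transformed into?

elofnv

Each pair mirrors across the alphabet (s↔h, h↔s, i↔r): positions sum to 25. Each letter is replaced by its mirror in the alphabet: a↔z, b↔y, c↔x, and so on (the Atbash cipher).
On volume: v↔e, o↔l, l↔o, u↔f, m↔n, e↔v.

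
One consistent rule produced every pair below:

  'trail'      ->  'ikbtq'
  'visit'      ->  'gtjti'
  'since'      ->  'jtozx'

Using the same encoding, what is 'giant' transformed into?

vtboi

Treating letters as 0–25, the rule is x ↦ 25x + 1 (mod 26).
On giant: g(6)→25·6+1≡21=v; i(8)→25·8+1≡19=t; a(0)→25·0+1≡1=b; n(13)→25·13+1≡14=o; t(19)→25·19+1≡8=i (all mod 26).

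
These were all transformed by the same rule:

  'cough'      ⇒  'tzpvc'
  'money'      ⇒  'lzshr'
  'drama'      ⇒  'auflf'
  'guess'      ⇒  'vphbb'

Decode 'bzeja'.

solid

c(2)→t(19) and o(14)→z(25) fit y≡7x+5 (mod 26); the inverse of 7 mod 26 is 15. This is an affine cipher: with a=0,…,z=25, each position x becomes (7x+5) mod 26.
Reversing it on bzeja: b(1)→15·(1−5)≡18=s; z(25)→15·(25−5)≡14=o; e(4)→15·(4−5)≡11=l; j(9)→15·(9−5)≡8=i; a(0)→15·(0−5)≡3=d (all mod 26).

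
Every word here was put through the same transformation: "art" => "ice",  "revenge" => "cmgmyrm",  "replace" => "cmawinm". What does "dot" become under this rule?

The shift depends on letter class: consonant r→c is +11, but vowel a→i is +8. Vowels shift forward by 8 and consonants shift forward by 11.
On dot: d(cons)+11=o, o(vowel)+8=w, t(cons)+11=e.

owe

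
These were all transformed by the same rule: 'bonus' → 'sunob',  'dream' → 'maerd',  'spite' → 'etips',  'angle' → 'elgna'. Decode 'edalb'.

It's just the letters in reverse order.
Reversing it on edalb: then reverse → blade.

blade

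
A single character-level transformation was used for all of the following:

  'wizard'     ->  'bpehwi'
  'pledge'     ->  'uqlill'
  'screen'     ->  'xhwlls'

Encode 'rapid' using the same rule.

whupi

Two shifts are in play — +7 for a/e/i/o/u, +5 for every other letter.
For rapid: r(cons)+5=w, a(vowel)+7=h, p(cons)+5=u, i(vowel)+7=p, d(cons)+5=i.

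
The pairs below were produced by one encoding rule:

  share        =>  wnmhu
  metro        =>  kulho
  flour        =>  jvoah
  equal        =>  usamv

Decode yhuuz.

green

This is an affine cipher: with a=0,…,z=25, each position x becomes (15x+12) mod 26.
Undoing it on yhuuz: y(24)→7·(24−12)≡6=g; h(7)→7·(7−12)≡17=r; u(20)→7·(20−12)≡4=e; u(20)→7·(20−12)≡4=e; z(25)→7·(25−12)≡13=n (all mod 26).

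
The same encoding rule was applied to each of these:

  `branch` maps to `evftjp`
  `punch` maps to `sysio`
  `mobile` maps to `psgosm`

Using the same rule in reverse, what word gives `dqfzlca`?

amateur

Letter i (0-indexed) is shifted by i+3, so successive shifts are 3, 4, 5, ….
Decoding dqfzlca: d−3=a, q−4=m, f−5=a, z−6=t, l−7=e, c−8=u, a−9=r.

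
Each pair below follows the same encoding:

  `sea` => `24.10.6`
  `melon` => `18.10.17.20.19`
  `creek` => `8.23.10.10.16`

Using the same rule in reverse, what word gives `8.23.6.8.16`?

crack

s is letter #19 and maps to 24: an offset of 5. Letters become their 1-based position plus 5 (so a→6, b→7, …).
Undoing it on 8.23.6.8.16: 8→(8−5)÷1=3=c, 23→(23−5)÷1=18=r, 6→(6−5)÷1=1=a, 8→(8−5)÷1=3=c, 16→(16−5)÷1=11=k.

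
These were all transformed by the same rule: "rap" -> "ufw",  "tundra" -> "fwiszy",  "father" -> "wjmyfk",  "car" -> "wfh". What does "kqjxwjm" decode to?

herself

Read the word backwards and shift each letter +5.
Undoing it on kqjxwjm: shift back: k−5=f, q−5=l, j−5=e, x−5=s, w−5=r, j−5=e, m−5=h → flesreh; then reverse → herself.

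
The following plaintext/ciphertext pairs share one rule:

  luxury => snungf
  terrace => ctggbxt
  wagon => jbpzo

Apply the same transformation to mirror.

This is an affine cipher: with a=0,…,z=25, each position x becomes (11x+1) mod 26.
On mirror: m(12)→11·12+1≡3=d; i(8)→11·8+1≡11=l; r(17)→11·17+1≡6=g; r(17)→11·17+1≡6=g; o(14)→11·14+1≡25=z; r(17)→11·17+1≡6=g (all mod 26).

dlggzg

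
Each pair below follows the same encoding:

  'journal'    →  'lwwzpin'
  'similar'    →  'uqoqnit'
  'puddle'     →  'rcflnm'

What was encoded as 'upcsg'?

shake

A repeating key of period 2 is used — shifts +2, +8 over and over.
Decoding upcsg: u−2=s, p−8=h, c−2=a, s−8=k, g−2=e.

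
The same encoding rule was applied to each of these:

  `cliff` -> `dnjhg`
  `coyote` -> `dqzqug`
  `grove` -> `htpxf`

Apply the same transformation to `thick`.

Shifts by position in cliff: pos 0: c→d (+1), pos 1: l→n (+2), pos 2: i→j (+1), pos 3: f→h (+2) — repeating every 2. It's a Vigenère-style cipher with numeric key [1,2]: position i shifts by key[i mod 2].
Applying it to thick: t+1=u, h+2=j, i+1=j, c+2=e, k+1=l.

ujjel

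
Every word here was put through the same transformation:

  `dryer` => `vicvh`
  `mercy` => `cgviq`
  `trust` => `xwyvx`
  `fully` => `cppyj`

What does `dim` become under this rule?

The output letters match the input read backwards, each shifted +4: dryer reversed is reyrd. Two steps: reverse the string, then apply a Caesar shift of +4.
For dim: reverse → mid; then shift: m+4=q, i+4=m, d+4=h.

qmh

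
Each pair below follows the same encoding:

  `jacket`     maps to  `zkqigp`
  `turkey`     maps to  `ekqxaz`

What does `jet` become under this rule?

zkp

Two steps: reverse the string, then apply a Caesar shift of +6.
On jet: reverse → tej; then shift: t+6=z, e+6=k, j+6=p.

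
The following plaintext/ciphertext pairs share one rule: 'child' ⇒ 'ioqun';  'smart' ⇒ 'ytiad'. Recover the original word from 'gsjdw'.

In child: c→i is +6, h→o is +7, i→q is +8, l→u is +9 — the shift increases by 1 each position. The shift increases by 1 at each position, starting from +6: 6, 7, 8, ….
Decoding gsjdw: g−6=a, s−7=l, j−8=b, d−9=u, w−10=m.

album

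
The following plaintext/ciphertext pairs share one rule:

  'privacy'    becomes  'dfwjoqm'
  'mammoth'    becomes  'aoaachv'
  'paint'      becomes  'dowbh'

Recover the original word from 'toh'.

Each letter is shifted forward by 14 in the alphabet (a Caesar shift of +14).
Decoding toh: t−14=f, o−14=a, h−14=t.

fat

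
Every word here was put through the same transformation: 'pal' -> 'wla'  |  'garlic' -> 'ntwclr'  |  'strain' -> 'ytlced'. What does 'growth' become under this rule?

sehzcr

The output letters match the input read backwards, each shifted +11: pal reversed is lap. The word is reversed, then every letter is shifted forward by 11.
Applying it to growth: reverse → htworg; then shift: h+11=s, t+11=e, w+11=h, o+11=z, r+11=c, g+11=r.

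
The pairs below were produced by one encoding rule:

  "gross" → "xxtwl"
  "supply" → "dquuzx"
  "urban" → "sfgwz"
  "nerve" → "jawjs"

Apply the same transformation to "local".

Two steps: reverse the string, then apply a Caesar shift of +5.
On local: reverse → lacol; then shift: l+5=q, a+5=f, c+5=h, o+5=t, l+5=q.

qfhtq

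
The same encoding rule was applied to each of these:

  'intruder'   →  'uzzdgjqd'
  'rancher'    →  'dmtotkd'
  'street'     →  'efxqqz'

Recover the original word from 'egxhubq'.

It's a Vigenère-style cipher with numeric key [12,12,6]: position i shifts by key[i mod 3].
Decoding egxhubq: e−12=s, g−12=u, x−6=r, h−12=v, u−12=i, b−6=v, q−12=e.

survive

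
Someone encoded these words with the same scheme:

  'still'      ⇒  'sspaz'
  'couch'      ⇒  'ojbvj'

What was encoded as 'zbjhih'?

The output letters match the input read backwards, each shifted +7: still reversed is llits. Two steps: reverse the string, then apply a Caesar shift of +7.
Reversing it on zbjhih: shift back: z−7=s, b−7=u, j−7=c, h−7=a, i−7=b, h−7=a → sucaba; then reverse → abacus.

abacus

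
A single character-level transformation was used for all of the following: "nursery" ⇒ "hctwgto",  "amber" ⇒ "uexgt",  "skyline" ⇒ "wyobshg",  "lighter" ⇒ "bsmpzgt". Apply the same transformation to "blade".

xbudg

n(13)→h(7) and u(20)→c(2) fit y≡3x+20 (mod 26); the inverse of 3 mod 26 is 9. Each letter's alphabet position (a=0..z=25) is mapped through 3·x+20 mod 26 — an affine cipher.
On blade: b(1)→3·1+20≡23=x; l(11)→3·11+20≡1=b; a(0)→3·0+20≡20=u; d(3)→3·3+20≡3=d; e(4)→3·4+20≡6=g (all mod 26).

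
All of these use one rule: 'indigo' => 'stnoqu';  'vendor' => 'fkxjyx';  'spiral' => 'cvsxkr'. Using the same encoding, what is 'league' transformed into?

vkkmek

Shifts by position in indigo: pos 0: i→s (+10), pos 1: n→t (+6), pos 2: d→n (+10), pos 3: i→o (+6) — repeating every 2. The shifts repeat in a cycle of length 2: positions 0,1,… shift by +10, +6, then the pattern repeats.
For league: l+10=v, e+6=k, a+10=k, g+6=m, u+10=e, e+6=k.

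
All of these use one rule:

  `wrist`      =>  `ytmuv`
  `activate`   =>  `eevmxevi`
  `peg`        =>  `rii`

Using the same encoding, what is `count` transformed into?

esypv

The shift depends on letter class: consonant w→y is +2, but vowel i→m is +4. Vowels shift forward by 4 and consonants shift forward by 2.
Applying it to count: c(cons)+2=e, o(vowel)+4=s, u(vowel)+4=y, n(cons)+2=p, t(cons)+2=v.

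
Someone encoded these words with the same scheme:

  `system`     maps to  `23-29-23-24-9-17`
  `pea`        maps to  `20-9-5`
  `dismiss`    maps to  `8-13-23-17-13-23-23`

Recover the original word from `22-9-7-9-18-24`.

recent

s is letter #19 and maps to 23: an offset of 4. Each letter is replaced by its alphabet position (a=1..z=26) + 4.
Undoing it on 22-9-7-9-18-24: 22→(22−4)÷1=18=r, 9→(9−4)÷1=5=e, 7→(7−4)÷1=3=c, 9→(9−4)÷1=5=e, 18→(18−4)÷1=14=n, 24→(24−4)÷1=20=t.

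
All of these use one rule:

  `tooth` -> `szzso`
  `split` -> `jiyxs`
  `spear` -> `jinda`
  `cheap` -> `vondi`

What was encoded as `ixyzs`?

pilot

Treating letters as 0–25, the rule is x ↦ 9x + 3 (mod 26).
Decoding ixyzs: i(8)→3·(8−3)≡15=p; x(23)→3·(23−3)≡8=i; y(24)→3·(24−3)≡11=l; z(25)→3·(25−3)≡14=o; s(18)→3·(18−3)≡19=t (all mod 26).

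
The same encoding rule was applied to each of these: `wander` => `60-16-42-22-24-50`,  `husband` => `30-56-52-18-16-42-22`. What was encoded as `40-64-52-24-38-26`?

With a=1..z=26, the number is 2·pos + 14.
Reversing it on 40-64-52-24-38-26: 40→(40−14)÷2=13=m, 64→(64−14)÷2=25=y, 52→(52−14)÷2=19=s, 24→(24−14)÷2=5=e, 38→(38−14)÷2=12=l, 26→(26−14)÷2=6=f.

myself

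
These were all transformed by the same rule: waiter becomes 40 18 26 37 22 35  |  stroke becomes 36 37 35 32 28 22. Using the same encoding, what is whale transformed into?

40 25 18 29 22

w is letter #23 and maps to 40: an offset of 17. Each letter is replaced by its alphabet position (a=1..z=26) + 17.
On whale: w=23→40, h=8→25, a=1→18, l=12→29, e=5→22.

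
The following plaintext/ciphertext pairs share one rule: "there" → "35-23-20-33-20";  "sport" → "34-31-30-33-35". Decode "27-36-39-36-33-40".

t is letter #20 and maps to 35: an offset of 15. The number is (letter's place in the alphabet, a=1) + 15.
Undoing it on 27-36-39-36-33-40: 27→(27−15)÷1=12=l, 36→(36−15)÷1=21=u, 39→(39−15)÷1=24=x, 36→(36−15)÷1=21=u, 33→(33−15)÷1=18=r, 40→(40−15)÷1=25=y.

luxury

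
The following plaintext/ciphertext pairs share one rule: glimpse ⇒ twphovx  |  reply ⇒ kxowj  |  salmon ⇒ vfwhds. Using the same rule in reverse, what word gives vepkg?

shirt

g(6)→t(19) and l(11)→w(22) fit y≡11x+5 (mod 26); the inverse of 11 mod 26 is 19. Treating letters as 0–25, the rule is x ↦ 11x + 5 (mod 26).
Decoding vepkg: v(21)→19·(21−5)≡18=s; e(4)→19·(4−5)≡7=h; p(15)→19·(15−5)≡8=i; k(10)→19·(10−5)≡17=r; g(6)→19·(6−5)≡19=t (all mod 26).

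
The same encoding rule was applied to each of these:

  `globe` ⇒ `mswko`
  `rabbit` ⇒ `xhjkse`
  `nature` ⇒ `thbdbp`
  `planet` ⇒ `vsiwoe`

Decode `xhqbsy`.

raisin

In globe: g→m is +6, l→s is +7, o→w is +8, b→k is +9 — the shift increases by 1 each position. The shift increases by 1 at each position, starting from +6: 6, 7, 8, ….
Reversing it on xhqbsy: x−6=r, h−7=a, q−8=i, b−9=s, s−10=i, y−11=n.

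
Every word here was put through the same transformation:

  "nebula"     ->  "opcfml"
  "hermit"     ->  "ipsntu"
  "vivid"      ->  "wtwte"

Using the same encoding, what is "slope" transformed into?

Vowels shift forward by 11 and consonants shift forward by 1.
On slope: s(cons)+1=t, l(cons)+1=m, o(vowel)+11=z, p(cons)+1=q, e(vowel)+11=p.

tmzqp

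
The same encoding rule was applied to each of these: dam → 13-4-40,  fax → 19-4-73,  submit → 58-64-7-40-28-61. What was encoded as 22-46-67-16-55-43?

d(#4)→13 and a(#1)→4: differences scale by 3, so n = 3·pos + 1. The formula is n = 3×(alphabet index, a=1) + 1.
Undoing it on 22-46-67-16-55-43: 22→(22−1)÷3=7=g, 46→(46−1)÷3=15=o, 67→(67−1)÷3=22=v, 16→(16−1)÷3=5=e, 55→(55−1)÷3=18=r, 43→(43−1)÷3=14=n.

govern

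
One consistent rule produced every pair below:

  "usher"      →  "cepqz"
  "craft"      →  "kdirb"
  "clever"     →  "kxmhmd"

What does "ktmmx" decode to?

cheap

Shifts by position in usher: pos 0: u→c (+8), pos 1: s→e (+12), pos 2: h→p (+8), pos 3: e→q (+12) — repeating every 2. It's a Vigenère-style cipher with numeric key [8,12]: position i shifts by key[i mod 2].
Undoing it on ktmmx: k−8=c, t−12=h, m−8=e, m−12=a, x−8=p.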